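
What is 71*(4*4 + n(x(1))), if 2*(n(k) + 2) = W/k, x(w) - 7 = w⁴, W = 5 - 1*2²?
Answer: 15975/16 ≈ 998.44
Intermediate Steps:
W = 1 (W = 5 - 1*4 = 5 - 4 = 1)
x(w) = 7 + w⁴
n(k) = -2 + 1/(2*k) (n(k) = -2 + (1/k)/2 = -2 + 1/(2*k))
71*(4*4 + n(x(1))) = 71*(4*4 + (-2 + 1/(2*(7 + 1⁴)))) = 71*(16 + (-2 + 1/(2*(7 + 1)))) = 71*(16 + (-2 + (½)/8)) = 71*(16 + (-2 + (½)*(⅛))) = 71*(16 + (-2 + 1/16)) = 71*(16 - 31/16) = 71*(225/16) = 15975/16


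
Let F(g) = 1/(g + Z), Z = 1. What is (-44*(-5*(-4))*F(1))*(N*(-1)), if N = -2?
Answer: -880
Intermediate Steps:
F(g) = 1/(1 + g) (F(g) = 1/(g + 1) = 1/(1 + g))
(-44*(-5*(-4))*F(1))*(N*(-1)) = (-44*(-5*(-4))/(1 + 1))*(-2*(-1)) = -880/2*2 = -44*10*2 = -440*2 = -880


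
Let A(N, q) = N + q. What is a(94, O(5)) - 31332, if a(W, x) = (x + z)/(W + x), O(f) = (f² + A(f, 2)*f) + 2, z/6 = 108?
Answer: -2443541/78 ≈ -31327.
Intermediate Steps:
z = 648 (z = 6*108 = 648)
O(f) = 2 + f² + f*(2 + f) (O(f) = (f² + (f + 2)*f) + 2 = (f² + (2 + f)*f) + 2 = (f² + f*(2 + f)) + 2 = 2 + f² + f*(2 + f))
a(W, x) = (648 + x)/(W + x) (a(W, x) = (x + 648)/(W + x) = (648 + x)/(W + x))
a(94, O(5)) - 31332 = (648 + (2 + 2*5 + 2*5²))/(94 + (2 + 2*5 + 2*5²)) - 31332 = (648 + (2 + 10 + 2*25))/(94 + (2 + 10 + 2*25)) - 31332 = (648 + (2 + 10 + 50))/(94 + (2 + 10 + 50)) - 31332 = (648 + 62)/(94 + 62) - 31332 = 710/156 - 31332 = (1/156)*710 - 31332 = 355/78 - 31332 = -2443541/78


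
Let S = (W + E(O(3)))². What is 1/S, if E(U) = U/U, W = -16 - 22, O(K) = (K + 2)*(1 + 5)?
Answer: 1/1369 ≈ 0.00073046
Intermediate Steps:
O(K) = 12 + 6*K (O(K) = (2 + K)*6 = 12 + 6*K)
W = -38
E(U) = 1
S = 1369 (S = (-38 + 1)² = (-37)² = 1369)
1/S = 1/1369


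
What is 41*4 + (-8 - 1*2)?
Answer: 154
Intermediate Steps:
41*4 + (-8 - 1*2) = 164 + (-8 - 2) = 164 - 10 = 154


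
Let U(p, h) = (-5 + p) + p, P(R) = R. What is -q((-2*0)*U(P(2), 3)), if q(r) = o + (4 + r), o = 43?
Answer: -47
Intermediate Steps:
U(p, h) = -5 + 2*p
q(r) = 47 + r (q(r) = 43 + (4 + r) = 47 + r)
-q((-2*0)*U(P(2), 3)) = -(47 + (-2*0)*(-5 + 2*2)) = -(47 + 0*(-5 + 4)) = -(47 + 0*(-1)) = -(47 + 0) = -1*47 = -47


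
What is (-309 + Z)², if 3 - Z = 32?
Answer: 114244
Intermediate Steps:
Z = -29 (Z = 3 - 1*32 = 3 - 32 = -29)
(-309 + Z)² = (-309 - 29)² = (-338)² = 114244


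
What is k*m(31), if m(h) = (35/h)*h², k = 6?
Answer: 6510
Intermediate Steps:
m(h) = 35*h
k*m(31) = 6*(35*31) = 6*1085 = 6510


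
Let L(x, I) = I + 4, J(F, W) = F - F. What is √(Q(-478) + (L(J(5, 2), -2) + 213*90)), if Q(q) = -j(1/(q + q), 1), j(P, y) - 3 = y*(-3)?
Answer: 2*√4793 ≈ 138.46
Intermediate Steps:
J(F, W) = 0
L(x, I) = 4 + I
j(P, y) = 3 - 3*y (j(P, y) = 3 + y*(-3) = 3 - 3*y)
Q(q) = 0 (Q(q) = -(3 - 3*1) = -(3 - 3) = -1*0 = 0)
√(Q(-478) + (L(J(5, 2), -2) + 213*90)) = √(0 + ((4 - 2) + 213*90)) = √(0 + (2 + 19170)) = √(0 + 19172) = √19172 = 2*√4793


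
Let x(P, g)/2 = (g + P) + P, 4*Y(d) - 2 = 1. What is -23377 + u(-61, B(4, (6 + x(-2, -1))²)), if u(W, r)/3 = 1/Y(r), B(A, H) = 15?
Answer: -23373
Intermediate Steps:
Y(d) = ¾ (Y(d) = ½ + (¼)*1 = ½ + ¼ = ¾)
x(P, g) = 2*g + 4*P (x(P, g) = 2*((g + P) + P) = 2*((P + g) + P) = 2*(g + 2*P) = 2*g + 4*P)
u(W, r) = 4 (u(W, r) = 3/(¾) = 3*(4/3) = 4)
-23377 + u(-61, B(4, (6 + x(-2, -1))²)) = -23377 + 4 = -23373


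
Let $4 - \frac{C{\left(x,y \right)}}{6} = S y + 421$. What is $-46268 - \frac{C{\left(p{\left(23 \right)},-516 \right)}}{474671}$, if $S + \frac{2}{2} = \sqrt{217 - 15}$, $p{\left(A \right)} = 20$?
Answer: $- \frac{21962072230}{474671} - \frac{3096 \sqrt{202}}{474671} \approx -46268.0$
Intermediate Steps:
$S = -1 + \sqrt{202}$ ($S = -1 + \sqrt{217 - 15} = -1 + \sqrt{202} \approx 13.213$)
$C{\left(x,y \right)} = -2502 - 6 y \left(-1 + \sqrt{202}\right)$ ($C{\left(x,y \right)} = 24 - 6 \left(\left(-1 + \sqrt{202}\right) y + 421\right) = 24 - 6 \left(y \left(-1 + \sqrt{202}\right) + 421\right) = 24 - 6 \left(421 + y \left(-1 + \sqrt{202}\right)\right) = 24 - \left(2526 + 6 y \left(-1 + \sqrt{202}\right)\right) = -2502 - 6 y \left(-1 + \sqrt{202}\right)$)
$-46268 - \frac{C{\left(p{\left(23 \right)},-516 \right)}}{474671} = -46268 - \frac{-2502 + 6 \left(-516\right) \left(1 - \sqrt{202}\right)}{474671} = -46268 - \left(-2502 - \left(3096 - 3096 \sqrt{202}\right)\right) \frac{1}{474671} = -46268 - \left(-5598 + 3096 \sqrt{202}\right) \frac{1}{474671} = -46268 - \left(- \frac{5598}{474671} + \frac{3096 \sqrt{202}}{474671}\right) = -46268 + \left(\frac{5598}{474671} - \frac{3096 \sqrt{202}}{474671}\right) = - \frac{21962072230}{474671} - \frac{3096 \sqrt{202}}{474671}$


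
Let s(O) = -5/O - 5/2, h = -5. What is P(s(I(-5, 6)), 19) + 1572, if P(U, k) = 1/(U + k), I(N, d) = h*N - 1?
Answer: 614676/391 ≈ 1572.1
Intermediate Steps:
I(N, d) = -1 - 5*N (I(N, d) = -5*N - 1 = -1 - 5*N)
s(O) = -5/2 - 5/O (s(O) = -5/O - 5*½ = -5/O - 5/2 = -5/2 - 5/O)
P(s(I(-5, 6)), 19) + 1572 = 1/((-5/2 - 5/(-1 - 5*(-5))) + 19) + 1572 = 1/((-5/2 - 5/(-1 + 25)) + 19) + 1572 = 1/((-5/2 - 5/24) + 19) + 1572 = 1/(-65/24 + 19) + 1572 = 1/(391/24) + 1572 = 24/391 + 1572 = 614676/391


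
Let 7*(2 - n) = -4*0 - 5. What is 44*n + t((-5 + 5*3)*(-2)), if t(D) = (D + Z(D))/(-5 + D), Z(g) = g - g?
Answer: 4208/35 ≈ 120.23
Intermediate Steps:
n = 19/7 (n = 2 - (-4*0 - 5)/7 = 2 - (0 - 5)/7 = 2 - 1/7*(-5) = 2 + 5/7 = 19/7 ≈ 2.7143)
Z(g) = 0
t(D) = D/(-5 + D) (t(D) = (D + 0)/(-5 + D) = D/(-5 + D))
44*n + t((-5 + 5*3)*(-2)) = 44*(19/7) + ((-5 + 5*3)*(-2))/(-5 + (-5 + 5*3)*(-2)) = 836/7 + ((-5 + 15)*(-2))/(-5 + (-5 + 15)*(-2)) = 836/7 + (10*(-2))/(-5 + 10*(-2)) = 836/7 - 20/(-5 - 20) = 836/7 - 20/(-25) = 836/7 - 20*(-1/25) = 836/7 + 4/5 = 4208/35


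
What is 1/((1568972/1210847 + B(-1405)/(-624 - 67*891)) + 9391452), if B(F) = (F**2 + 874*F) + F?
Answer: 73039501887/685946169060411386 ≈ 1.0648e-7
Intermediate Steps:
B(F) = F**2 + 875*F
1/((1568972/1210847 + B(-1405)/(-624 - 67*891)) + 9391452) = 1/((1568972/1210847 + (-1405*(875 - 1405))/(-624 - 67*891)) + 9391452) = 1/((1568972*(1/1210847) + (-1405*(-530))/(-624 - 59697)) + 9391452) = 1/((1568972/1210847 + 744650/(-60321)) + 9391452) = 1/((1568972/1210847 + 744650*(-1/60321)) + 9391452) = 1/((1568972/1210847 - 744650/60321) + 9391452) = 1/(-807015258538/73039501887 + 9391452) = 1/(685946169060411386/73039501887) = 73039501887/685946169060411386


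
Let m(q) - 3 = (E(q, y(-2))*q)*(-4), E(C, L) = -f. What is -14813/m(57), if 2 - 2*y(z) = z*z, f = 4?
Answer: -14813/915 ≈ -16.189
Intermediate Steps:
y(z) = 1 - z**2/2 (y(z) = 1 - z*z/2 = 1 - z**2/2)
E(C, L) = -4 (E(C, L) = -1*4 = -4)
m(q) = 3 + 16*q (m(q) = 3 - 4*q*(-4) = 3 + 16*q)
-14813/m(57) = -14813/(3 + 16*57) = -14813/(3 + 912) = -14813/915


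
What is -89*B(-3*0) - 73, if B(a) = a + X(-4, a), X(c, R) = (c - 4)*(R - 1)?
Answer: -785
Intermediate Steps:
X(c, R) = (-1 + R)*(-4 + c) (X(c, R) = (-4 + c)*(-1 + R) = (-1 + R)*(-4 + c))
B(a) = 8 - 7*a (B(a) = a + (4 - 1*(-4) - 4*a + a*(-4)) = a + (4 + 4 - 4*a - 4*a) = a + (8 - 8*a) = 8 - 7*a)
-89*B(-3*0) - 73 = -89*(8 - (-21)*0) - 73 = -89*(8 - 7*0) - 73 = -89*(8 + 0) - 73 = -89*8 - 73 = -712 - 73 = -785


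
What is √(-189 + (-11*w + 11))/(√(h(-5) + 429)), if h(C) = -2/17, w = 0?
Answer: I*√22062566/7291 ≈ 0.64423*I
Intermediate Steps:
h(C) = -2/17 (h(C) = -2*1/17 = -2/17)
√(-189 + (-11*w + 11))/(√(h(-5) + 429)) = √(-189 + (-11*0 + 11))/(√(-2/17 + 429)) = √(-189 + (0 + 11))/(√(7291/17)) = √(-189 + 11)/((√123947/17)) = √(-178)*(√123947/7291) = (I*√178)*(√123947/7291) = I*√22062566/7291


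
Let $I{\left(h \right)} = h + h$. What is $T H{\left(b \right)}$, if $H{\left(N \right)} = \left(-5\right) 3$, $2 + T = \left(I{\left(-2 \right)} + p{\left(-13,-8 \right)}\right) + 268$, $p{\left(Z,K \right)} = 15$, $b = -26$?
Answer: $-4155$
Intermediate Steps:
$I{\left(h \right)} = 2 h$
$T = 277$ ($T = -2 + \left(\left(2 \left(-2\right) + 15\right) + 268\right) = -2 + \left(\left(-4 + 15\right) + 268\right) = -2 + \left(11 + 268\right) = -2 + 279 = 277$)
$H{\left(N \right)} = -15$
$T H{\left(b \right)} = 277 \left(-15\right) = -4155$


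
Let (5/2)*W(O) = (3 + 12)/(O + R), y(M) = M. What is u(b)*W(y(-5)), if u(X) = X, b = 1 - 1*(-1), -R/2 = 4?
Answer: -12/13 ≈ -0.92308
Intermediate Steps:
R = -8 (R = -2*4 = -8)
W(O) = 6/(-8 + O) (W(O) = 2*((3 + 12)/(O - 8))/5 = 2*(15/(-8 + O))/5 = 6/(-8 + O))
b = 2 (b = 1 + 1 = 2)
u(b)*W(y(-5)) = 2*(6/(-8 - 5)) = 2*(6/(-13)) = 2*(6*(-1/13)) = 2*(-6/13) = -12/13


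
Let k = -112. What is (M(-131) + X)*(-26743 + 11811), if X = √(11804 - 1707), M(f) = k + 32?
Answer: 1194560 - 14932*√10097 ≈ -3.0586e+5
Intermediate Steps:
M(f) = -80 (M(f) = -112 + 32 = -80)
X = √10097 ≈ 100.48
(M(-131) + X)*(-26743 + 11811) = (-80 + √10097)*(-26743 + 11811) = (-80 + √10097)*(-14932) = 1194560 - 14932*√10097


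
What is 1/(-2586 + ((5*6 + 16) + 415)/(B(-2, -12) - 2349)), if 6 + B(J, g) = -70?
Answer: -2425/6271511 ≈ -0.00038667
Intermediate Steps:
B(J, g) = -76 (B(J, g) = -6 - 70 = -76)
1/(-2586 + ((5*6 + 16) + 415)/(B(-2, -12) - 2349)) = 1/(-2586 + ((5*6 + 16) + 415)/(-76 - 2349)) = 1/(-2586 + ((30 + 16) + 415)/(-2425)) = 1/(-2586 + (46 + 415)*(-1/2425)) = 1/(-2586 + 461*(-1/2425)) = 1/(-2586 - 461/2425) = 1/(-6271511/2425) = -2425/6271511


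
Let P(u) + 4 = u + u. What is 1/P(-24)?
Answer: -1/52 ≈ -0.019231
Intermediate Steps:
P(u) = -4 + 2*u (P(u) = -4 + (u + u) = -4 + 2*u)
1/P(-24) = 1/(-4 + 2*(-24)) = 1/(-4 - 48) = 1/(-52) = -1/52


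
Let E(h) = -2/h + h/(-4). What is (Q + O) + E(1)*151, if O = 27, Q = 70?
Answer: -971/4 ≈ -242.75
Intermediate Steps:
E(h) = -2/h - h/4 (E(h) = -2/h + h*(-¼) = -2/h - h/4)
(Q + O) + E(1)*151 = (70 + 27) + (-2/1 - ¼*1)*151 = 97 + (-2*1 - ¼)*151 = 97 + (-2 - ¼)*151 = 97 - 9/4*151 = 97 - 1359/4 = -971/4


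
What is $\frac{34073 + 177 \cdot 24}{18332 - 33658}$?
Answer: $- \frac{38321}{15326} \approx -2.5004$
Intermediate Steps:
$\frac{34073 + 177 \cdot 24}{18332 - 33658} = \frac{34073 + 4248}{-15326} = 38321 \left(- \frac{1}{15326}\right) = - \frac{38321}{15326}$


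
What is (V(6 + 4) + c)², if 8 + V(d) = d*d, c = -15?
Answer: 5929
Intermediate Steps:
V(d) = -8 + d² (V(d) = -8 + d*d = -8 + d²)
(V(6 + 4) + c)² = ((-8 + (6 + 4)²) - 15)² = ((-8 + 10²) - 15)² = ((-8 + 100) - 15)² = (92 - 15)² = 77² = 5929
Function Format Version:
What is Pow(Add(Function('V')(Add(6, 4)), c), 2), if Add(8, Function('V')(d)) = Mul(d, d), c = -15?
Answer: 5929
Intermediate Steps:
Function('V')(d) = Add(-8, Pow(d, 2)) (Function('V')(d) = Add(-8, Mul(d, d)) = Add(-8, Pow(d, 2)))
Pow(Add(Function('V')(Add(6, 4)), c), 2) = Pow(Add(Add(-8, Pow(Add(6, 4), 2)), -15), 2) = Pow(Add(Add(-8, Pow(10, 2)), -15), 2) = Pow(Add(Add(-8, 100), -15), 2) = Pow(Add(92, -15), 2) = Pow(77, 2) = 5929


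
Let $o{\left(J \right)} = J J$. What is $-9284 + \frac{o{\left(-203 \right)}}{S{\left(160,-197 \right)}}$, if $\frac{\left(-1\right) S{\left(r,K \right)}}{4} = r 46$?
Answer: $- \frac{273362169}{29440} \approx -9285.4$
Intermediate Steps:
$o{\left(J \right)} = J^{2}$
$S{\left(r,K \right)} = - 184 r$ ($S{\left(r,K \right)} = - 4 r 46 = - 4 \cdot 46 r = - 184 r$)
$-9284 + \frac{o{\left(-203 \right)}}{S{\left(160,-197 \right)}} = -9284 + \frac{\left(-203\right)^{2}}{\left(-184\right) 160} = -9284 + \frac{41209}{-29440} = -9284 + 41209 \left(- \frac{1}{29440}\right) = -9284 - \frac{41209}{29440} = - \frac{273362169}{29440}$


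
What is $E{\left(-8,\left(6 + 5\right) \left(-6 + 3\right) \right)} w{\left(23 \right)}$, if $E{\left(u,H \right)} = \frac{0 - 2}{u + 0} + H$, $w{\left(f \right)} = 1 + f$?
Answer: $-786$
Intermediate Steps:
$E{\left(u,H \right)} = H - \frac{2}{u}$ ($E{\left(u,H \right)} = - \frac{2}{u} + H = H - \frac{2}{u}$)
$E{\left(-8,\left(6 + 5\right) \left(-6 + 3\right) \right)} w{\left(23 \right)} = \left(\left(6 + 5\right) \left(-6 + 3\right) - \frac{2}{-8}\right) \left(1 + 23\right) = \left(11 \left(-3\right) - - \frac{1}{4}\right) 24 = \left(-33 + \frac{1}{4}\right) 24 = \left(- \frac{131}{4}\right) 24 = -786$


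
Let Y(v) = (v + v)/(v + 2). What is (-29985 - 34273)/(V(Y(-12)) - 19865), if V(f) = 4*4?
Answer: 64258/19849 ≈ 3.2373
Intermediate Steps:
Y(v) = 2*v/(2 + v) (Y(v) = (2*v)/(2 + v) = 2*v/(2 + v))
V(f) = 16
(-29985 - 34273)/(V(Y(-12)) - 19865) = (-29985 - 34273)/(16 - 19865) = -64258/(-19849) = -64258*(-1/19849) = 64258/19849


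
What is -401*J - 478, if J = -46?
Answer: 17968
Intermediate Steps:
-401*J - 478 = -401*(-46) - 478 = 18446 - 478 = 17968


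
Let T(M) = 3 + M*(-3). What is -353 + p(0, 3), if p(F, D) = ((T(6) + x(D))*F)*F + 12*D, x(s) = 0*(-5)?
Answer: -317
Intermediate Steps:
x(s) = 0
T(M) = 3 - 3*M
p(F, D) = -15*F² + 12*D (p(F, D) = (((3 - 3*6) + 0)*F)*F + 12*D = (((3 - 18) + 0)*F)*F + 12*D = ((-15 + 0)*F)*F + 12*D = (-15*F)*F + 12*D = -15*F² + 12*D)
-353 + p(0, 3) = -353 + (-15*0² + 12*3) = -353 + (-15*0 + 36) = -353 + (0 + 36) = -353 + 36 = -317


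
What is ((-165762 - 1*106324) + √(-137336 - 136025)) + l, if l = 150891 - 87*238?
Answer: -141901 + I*√273361 ≈ -1.419e+5 + 522.84*I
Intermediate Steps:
l = 130185 (l = 150891 - 1*20706 = 150891 - 20706 = 130185)
((-165762 - 1*106324) + √(-137336 - 136025)) + l = ((-165762 - 1*106324) + √(-137336 - 136025)) + 130185 = ((-165762 - 106324) + √(-273361)) + 130185 = (-272086 + I*√273361) + 130185 = -141901 + I*√273361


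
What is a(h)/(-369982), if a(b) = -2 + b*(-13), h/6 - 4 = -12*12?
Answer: -5459/184991 ≈ -0.029510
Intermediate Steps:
h = -840 (h = 24 + 6*(-12*12) = 24 + 6*(-144) = 24 - 864 = -840)
a(b) = -2 - 13*b
a(h)/(-369982) = (-2 - 13*(-840))/(-369982) = (-2 + 10920)*(-1/369982) = 10918*(-1/369982) = -5459/184991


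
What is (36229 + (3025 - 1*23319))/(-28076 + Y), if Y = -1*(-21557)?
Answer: -15935/6519 ≈ -2.4444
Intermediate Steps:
Y = 21557
(36229 + (3025 - 1*23319))/(-28076 + Y) = (36229 + (3025 - 1*23319))/(-28076 + 21557) = (36229 + (3025 - 23319))/(-6519) = (36229 - 20294)*(-1/6519) = 15935*(-1/6519) = -15935/6519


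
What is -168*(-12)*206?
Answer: 415296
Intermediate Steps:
-168*(-12)*206 = 2016*206 = 415296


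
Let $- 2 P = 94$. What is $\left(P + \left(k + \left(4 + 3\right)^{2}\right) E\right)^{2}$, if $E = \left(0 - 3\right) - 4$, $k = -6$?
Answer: $121104$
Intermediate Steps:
$P = -47$ ($P = \left(- \frac{1}{2}\right) 94 = -47$)
$E = -7$ ($E = -3 - 4 = -7$)
$\left(P + \left(k + \left(4 + 3\right)^{2}\right) E\right)^{2} = \left(-47 + \left(-6 + \left(4 + 3\right)^{2}\right) \left(-7\right)\right)^{2} = \left(-47 + \left(-6 + 7^{2}\right) \left(-7\right)\right)^{2} = \left(-47 + \left(-6 + 49\right) \left(-7\right)\right)^{2} = \left(-47 + 43 \left(-7\right)\right)^{2} = \left(-47 - 301\right)^{2} = \left(-348\right)^{2} = 121104$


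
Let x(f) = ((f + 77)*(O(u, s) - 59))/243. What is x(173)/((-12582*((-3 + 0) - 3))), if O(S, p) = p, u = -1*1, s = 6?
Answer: -6625/9172278 ≈ -0.00072229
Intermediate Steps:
u = -1
x(f) = -4081/243 - 53*f/243 (x(f) = ((f + 77)*(6 - 59))/243 = ((77 + f)*(-53))*(1/243) = (-4081 - 53*f)*(1/243) = -4081/243 - 53*f/243)
x(173)/((-12582*((-3 + 0) - 3))) = (-4081/243 - 53/243*173)/((-12582*((-3 + 0) - 3))) = (-4081/243 - 9169/243)/((-12582*(-3 - 3))) = -13250/(243*((-12582*(-6)))) = -13250/243/75492 = -13250/243*1/75492 = -6625/9172278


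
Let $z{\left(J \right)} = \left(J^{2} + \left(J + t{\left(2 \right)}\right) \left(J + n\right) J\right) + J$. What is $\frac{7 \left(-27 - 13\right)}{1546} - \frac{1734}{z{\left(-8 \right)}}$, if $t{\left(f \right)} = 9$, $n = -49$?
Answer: $- \frac{706031}{197888} \approx -3.5678$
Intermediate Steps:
$z{\left(J \right)} = J + J^{2} + J \left(-49 + J\right) \left(9 + J\right)$ ($z{\left(J \right)} = \left(J^{2} + \left(J + 9\right) \left(J - 49\right) J\right) + J = \left(J^{2} + \left(9 + J\right) \left(-49 + J\right) J\right) + J = \left(J^{2} + \left(-49 + J\right) \left(9 + J\right) J\right) + J = \left(J^{2} + J \left(-49 + J\right) \left(9 + J\right)\right) + J = J + J^{2} + J \left(-49 + J\right) \left(9 + J\right)$)
$\frac{7 \left(-27 - 13\right)}{1546} - \frac{1734}{z{\left(-8 \right)}} = \frac{7 \left(-27 - 13\right)}{1546} - \frac{1734}{\left(-8\right) \left(-440 + \left(-8\right)^{2} - -312\right)} = 7 \left(-40\right) \frac{1}{1546} - \frac{1734}{\left(-8\right) \left(-440 + 64 + 312\right)} = \left(-280\right) \frac{1}{1546} - \frac{1734}{\left(-8\right) \left(-64\right)} = - \frac{140}{773} - \frac{1734}{512} = - \frac{140}{773} - \frac{867}{256} = - \frac{706031}{197888}$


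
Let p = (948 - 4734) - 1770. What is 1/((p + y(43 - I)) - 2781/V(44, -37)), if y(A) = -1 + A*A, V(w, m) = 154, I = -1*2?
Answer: -154/546709 ≈ -0.00028169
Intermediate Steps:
I = -2
p = -5556 (p = -3786 - 1770 = -5556)
y(A) = -1 + A²
1/((p + y(43 - I)) - 2781/V(44, -37)) = 1/((-5556 + (-1 + (43 - 1*(-2))²)) - 2781/154) = 1/((-5556 + (-1 + (43 + 2)²)) - 2781*1/154) = 1/((-5556 + (-1 + 45²)) - 2781/154) = 1/((-5556 + (-1 + 2025)) - 2781/154) = 1/((-5556 + 2024) - 2781/154) = 1/(-3532 - 2781/154) = 1/(-546709/154) = -154/546709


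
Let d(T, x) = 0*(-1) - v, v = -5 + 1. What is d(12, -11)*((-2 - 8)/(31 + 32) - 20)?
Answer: -5080/63 ≈ -80.635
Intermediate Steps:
v = -4
d(T, x) = 4 (d(T, x) = 0*(-1) - 1*(-4) = 0 + 4 = 4)
d(12, -11)*((-2 - 8)/(31 + 32) - 20) = 4*((-2 - 8)/(31 + 32) - 20) = 4*(-10/63 - 20) = 4*(-1270/63) = -5080/63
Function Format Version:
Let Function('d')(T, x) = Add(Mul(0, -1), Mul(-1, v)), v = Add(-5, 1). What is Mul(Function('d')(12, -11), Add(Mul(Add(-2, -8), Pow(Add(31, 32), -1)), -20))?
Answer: Rational(-5080, 63) ≈ -80.635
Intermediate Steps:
v = -4
Function('d')(T, x) = 4 (Function('d')(T, x) = Add(Mul(0, -1), Mul(-1, -4)) = Add(0, 4) = 4)
Mul(Function('d')(12, -11), Add(Mul(Add(-2, -8), Pow(Add(31, 32), -1)), -20)) = Mul(4, Add(Mul(Add(-2, -8), Pow(Add(31, 32), -1)), -20)) = Mul(4, Add(Mul(-10, Pow(63, -1)), -20)) = Mul(4, Add(Mul(-10, Rational(1, 63)), -20)) = Mul(4, Add(Rational(-10, 63), -20)) = Mul(4, Rational(-1270, 63)) = Rational(-5080, 63)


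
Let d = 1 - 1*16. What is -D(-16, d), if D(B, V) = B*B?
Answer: -256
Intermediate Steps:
d = -15 (d = 1 - 16 = -15)
D(B, V) = B**2
-D(-16, d) = -1*(-16)**2 = -1*256 = -256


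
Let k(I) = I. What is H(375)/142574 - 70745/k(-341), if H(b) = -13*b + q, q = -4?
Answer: 10084733891/48617734 ≈ 207.43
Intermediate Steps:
H(b) = -4 - 13*b (H(b) = -13*b - 4 = -4 - 13*b)
H(375)/142574 - 70745/k(-341) = (-4 - 13*375)/142574 - 70745/(-341) = (-4 - 4875)*(1/142574) - 70745*(-1/341) = -4879*1/142574 + 70745/341 = -4879/142574 + 70745/341 = 10084733891/48617734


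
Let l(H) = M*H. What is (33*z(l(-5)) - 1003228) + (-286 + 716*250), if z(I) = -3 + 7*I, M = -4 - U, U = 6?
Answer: -813063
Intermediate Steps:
M = -10 (M = -4 - 1*6 = -4 - 6 = -10)
l(H) = -10*H
(33*z(l(-5)) - 1003228) + (-286 + 716*250) = (33*(-3 + 7*(-10*(-5))) - 1003228) + (-286 + 716*250) = (33*(-3 + 7*50) - 1003228) + (-286 + 179000) = (33*(-3 + 350) - 1003228) + 178714 = (33*347 - 1003228) + 178714 = (11451 - 1003228) + 178714 = -991777 + 178714 = -813063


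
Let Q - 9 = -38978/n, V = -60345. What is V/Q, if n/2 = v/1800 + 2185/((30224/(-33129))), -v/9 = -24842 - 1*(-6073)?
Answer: -104925613588335/30374749487 ≈ -3454.4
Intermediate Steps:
v = 168921 (v = -9*(-24842 - 1*(-6073)) = -9*(-24842 + 6073) = -9*(-18769) = 168921)
n = -1738762343/377800 (n = 2*(168921/1800 + 2185/((30224/(-33129)))) = 2*(168921*(1/1800) + 2185/((30224*(-1/33129)))) = 2*(18769/200 + 2185/(-30224/33129)) = 2*(18769/200 + 2185*(-33129/30224)) = 2*(18769/200 - 72386865/30224) = 2*(-1738762343/755600) = -1738762343/377800 ≈ -4602.3)
Q = 30374749487/1738762343 (Q = 9 - 38978/(-1738762343/377800) = 9 - 38978*(-377800/1738762343) = 9 + 14725888400/1738762343 = 30374749487/1738762343 ≈ 17.469)
V/Q = -60345/30374749487/1738762343 = -60345*1738762343/30374749487 = -104925613588335/30374749487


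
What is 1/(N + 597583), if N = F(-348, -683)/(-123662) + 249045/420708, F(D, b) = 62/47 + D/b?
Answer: 39763655979388/23762108369290870651 ≈ 1.6734e-6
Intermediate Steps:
F(D, b) = 62/47 + D/b (F(D, b) = 62*(1/47) + D/b = 62/47 + D/b)
N = 23538160251447/39763655979388 (N = (62/47 - 348/(-683))/(-123662) + 249045/420708 = (62/47 - 348*(-1/683))*(-1/123662) + 249045*(1/420708) = (62/47 + 348/683)*(-1/123662) + 83015/140236 = (58702/32101)*(-1/123662) + 83015/140236 = -4193/283548133 + 83015/140236 = 23538160251447/39763655979388 ≈ 0.59195)
1/(N + 597583) = 1/(23538160251447/39763655979388 + 597583) = 1/(23762108369290870651/39763655979388) = 39763655979388/23762108369290870651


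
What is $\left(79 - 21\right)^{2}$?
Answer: $3364$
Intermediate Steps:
$\left(79 - 21\right)^{2} = 58^{2} = 3364$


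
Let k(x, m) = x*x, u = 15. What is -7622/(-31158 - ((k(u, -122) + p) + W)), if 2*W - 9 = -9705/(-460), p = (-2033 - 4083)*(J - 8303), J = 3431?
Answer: 1402448/5488453209 ≈ 0.00025553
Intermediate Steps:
k(x, m) = x**2
p = 29797152 (p = (-2033 - 4083)*(3431 - 8303) = -6116*(-4872) = 29797152)
W = 2769/184 (W = 9/2 + (-9705/(-460))/2 = 9/2 + (-9705*(-1/460))/2 = 9/2 + (1/2)*(1941/92) = 9/2 + 1941/184 = 2769/184 ≈ 15.049)
-7622/(-31158 - ((k(u, -122) + p) + W)) = -7622/(-31158 - ((15**2 + 29797152) + 2769/184)) = -7622/(-31158 - ((225 + 29797152) + 2769/184)) = -7622/(-31158 - (29797377 + 2769/184)) = -7622/(-31158 - 1*5482720137/184) = -7622/(-31158 - 5482720137/184) = -7622/(-5488453209/184) = -7622*(-184/5488453209) = 1402448/5488453209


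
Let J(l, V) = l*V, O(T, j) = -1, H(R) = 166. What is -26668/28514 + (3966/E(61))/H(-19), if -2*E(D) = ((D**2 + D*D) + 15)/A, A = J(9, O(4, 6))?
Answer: -7743936596/8824099267 ≈ -0.87759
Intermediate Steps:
J(l, V) = V*l
A = -9 (A = -1*9 = -9)
E(D) = 5/6 + D**2/9 (E(D) = -((D**2 + D*D) + 15)/(2*(-9)) = -((D**2 + D**2) + 15)*(-1)/(2*9) = -(2*D**2 + 15)*(-1)/(2*9) = -(15 + 2*D**2)*(-1)/(2*9) = -(-5/3 - 2*D**2/9)/2 = 5/6 + D**2/9)
-26668/28514 + (3966/E(61))/H(-19) = -26668/28514 + (3966/(5/6 + (1/9)*61**2))/166 = -26668*1/28514 + (3966/(5/6 + (1/9)*3721))*(1/166) = -13334/14257 + (3966/(5/6 + 3721/9))*(1/166) = -13334/14257 + (3966/(7457/18))*(1/166) = -13334/14257 + (3966*(18/7457))*(1/166) = -13334/14257 + (71388/7457)*(1/166) = -13334/14257 + 35694/618931 = -7743936596/8824099267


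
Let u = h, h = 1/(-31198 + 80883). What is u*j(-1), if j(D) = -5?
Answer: -1/9937 ≈ -0.00010063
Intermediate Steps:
h = 1/49685 ≈ 2.0127e-5
u = 1/49685 ≈ 2.0127e-5
u*j(-1) = (1/49685)*(-5) = -1/9937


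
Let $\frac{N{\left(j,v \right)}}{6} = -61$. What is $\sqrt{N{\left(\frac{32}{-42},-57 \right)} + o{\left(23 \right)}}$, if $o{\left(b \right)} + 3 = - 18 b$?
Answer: $3 i \sqrt{87} \approx 27.982 i$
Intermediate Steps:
$N{\left(j,v \right)} = -366$ ($N{\left(j,v \right)} = 6 \left(-61\right) = -366$)
$o{\left(b \right)} = -3 - 18 b$
$\sqrt{N{\left(\frac{32}{-42},-57 \right)} + o{\left(23 \right)}} = \sqrt{-366 - 417} = \sqrt{-783} = 3 i \sqrt{87}$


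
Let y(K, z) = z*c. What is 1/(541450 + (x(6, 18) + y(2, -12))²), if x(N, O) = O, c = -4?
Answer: 1/545806 ≈ 1.8322e-6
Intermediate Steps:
y(K, z) = -4*z (y(K, z) = z*(-4) = -4*z)
1/(541450 + (x(6, 18) + y(2, -12))²) = 1/(541450 + (18 - 4*(-12))²) = 1/(541450 + (18 + 48)²) = 1/(541450 + 66²) = 1/(541450 + 4356) = 1/545806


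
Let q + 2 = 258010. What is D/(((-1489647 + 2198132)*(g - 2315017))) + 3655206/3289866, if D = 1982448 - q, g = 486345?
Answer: 19731793917073127/17759610728755928 ≈ 1.1110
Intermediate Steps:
q = 258008 (q = -2 + 258010 = 258008)
D = 1724440 (D = 1982448 - 1*258008 = 1982448 - 258008 = 1724440)
D/(((-1489647 + 2198132)*(g - 2315017))) + 3655206/3289866 = 1724440/(((-1489647 + 2198132)*(486345 - 2315017))) + 3655206/3289866 = 1724440/((708485*(-1828672))) + 3655206*(1/3289866) = 1724440/(-1295586681920) + 609201/548311 = 1724440*(-1/1295586681920) + 609201/548311 = -43111/32389667048 + 609201/548311 = 19731793917073127/17759610728755928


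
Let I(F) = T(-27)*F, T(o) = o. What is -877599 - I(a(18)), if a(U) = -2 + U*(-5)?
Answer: -880083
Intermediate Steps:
a(U) = -2 - 5*U
I(F) = -27*F
-877599 - I(a(18)) = -877599 - (-27)*(-2 - 5*18) = -877599 - (-27)*(-2 - 90) = -877599 - (-27)*(-92) = -877599 - 1*2484 = -877599 - 2484 = -880083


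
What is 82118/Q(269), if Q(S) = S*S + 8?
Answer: 82118/72369 ≈ 1.1347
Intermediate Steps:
Q(S) = 8 + S² (Q(S) = S² + 8 = 8 + S²)
82118/Q(269) = 82118/(8 + 269²) = 82118/(8 + 72361) = 82118/72369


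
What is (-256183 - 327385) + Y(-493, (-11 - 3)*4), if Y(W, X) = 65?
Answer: -583503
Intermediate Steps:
(-256183 - 327385) + Y(-493, (-11 - 3)*4) = (-256183 - 327385) + 65 = -583568 + 65 = -583503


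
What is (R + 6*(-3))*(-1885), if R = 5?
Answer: 24505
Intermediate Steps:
(R + 6*(-3))*(-1885) = (5 + 6*(-3))*(-1885) = (5 - 18)*(-1885) = -13*(-1885) = 24505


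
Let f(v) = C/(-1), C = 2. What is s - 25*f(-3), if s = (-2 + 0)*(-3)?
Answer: 56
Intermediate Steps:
s = 6 (s = -2*(-3) = 6)
f(v) = -2 (f(v) = 2/(-1) = 2*(-1) = -2)
s - 25*f(-3) = 6 - 25*(-2) = 6 + 50 = 56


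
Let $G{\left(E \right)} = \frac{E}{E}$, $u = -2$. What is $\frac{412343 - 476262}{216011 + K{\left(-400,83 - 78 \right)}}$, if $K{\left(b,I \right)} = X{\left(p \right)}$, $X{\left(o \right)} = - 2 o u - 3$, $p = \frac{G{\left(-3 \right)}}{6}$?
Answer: $- \frac{191757}{648026} \approx -0.29591$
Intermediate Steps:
$G{\left(E \right)} = 1$
$p = \frac{1}{6}$ ($p = 1 \cdot \frac{1}{6} = \frac{1}{6} \approx 0.16667$)
$X{\left(o \right)} = -3 + 4 o$ ($X{\left(o \right)} = - 2 o \left(-2\right) - 3 = - 2 \left(- 2 o\right) - 3 = 4 o - 3 = -3 + 4 o$)
$K{\left(b,I \right)} = - \frac{7}{3}$ ($K{\left(b,I \right)} = -3 + 4 \cdot \frac{1}{6} = -3 + \frac{2}{3} = - \frac{7}{3}$)
$\frac{412343 - 476262}{216011 + K{\left(-400,83 - 78 \right)}} = \frac{412343 - 476262}{216011 - \frac{7}{3}} = - \frac{63919}{\frac{648026}{3}} = \left(-63919\right) \frac{3}{648026} = - \frac{191757}{648026}$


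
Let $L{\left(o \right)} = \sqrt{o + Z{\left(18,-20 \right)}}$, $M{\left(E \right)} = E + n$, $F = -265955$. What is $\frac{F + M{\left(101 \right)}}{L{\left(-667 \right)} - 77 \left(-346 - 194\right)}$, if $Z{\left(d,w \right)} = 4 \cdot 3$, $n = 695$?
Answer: $- \frac{2205062244}{345779411} + \frac{265159 i \sqrt{655}}{1728897055} \approx -6.3771 + 0.0039252 i$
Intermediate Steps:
$Z{\left(d,w \right)} = 12$
$M{\left(E \right)} = 695 + E$ ($M{\left(E \right)} = E + 695 = 695 + E$)
$L{\left(o \right)} = \sqrt{12 + o}$ ($L{\left(o \right)} = \sqrt{o + 12} = \sqrt{12 + o}$)
$\frac{F + M{\left(101 \right)}}{L{\left(-667 \right)} - 77 \left(-346 - 194\right)} = \frac{-265955 + \left(695 + 101\right)}{\sqrt{12 - 667} - 77 \left(-346 - 194\right)} = \frac{-265955 + 796}{\sqrt{-655} - -41580} = - \frac{265159}{i \sqrt{655} + 41580} = - \frac{265159}{41580 + i \sqrt{655}}$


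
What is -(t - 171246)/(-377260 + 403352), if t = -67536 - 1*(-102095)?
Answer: 136687/26092 ≈ 5.2387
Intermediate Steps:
t = 34559 (t = -67536 + 102095 = 34559)
-(t - 171246)/(-377260 + 403352) = -(34559 - 171246)/(-377260 + 403352) = -(-136687)/26092 = -1*(-136687/26092) = 136687/26092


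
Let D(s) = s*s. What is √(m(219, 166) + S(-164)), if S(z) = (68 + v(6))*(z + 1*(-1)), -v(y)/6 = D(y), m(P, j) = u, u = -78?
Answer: √24342 ≈ 156.02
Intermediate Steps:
m(P, j) = -78
D(s) = s²
v(y) = -6*y²
S(z) = 148 - 148*z (S(z) = (68 - 6*6²)*(z + 1*(-1)) = (68 - 6*36)*(z - 1) = (68 - 216)*(-1 + z) = -148*(-1 + z) = 148 - 148*z)
√(m(219, 166) + S(-164)) = √(-78 + (148 - 148*(-164))) = √(-78 + (148 + 24272)) = √(-78 + 24420) = √24342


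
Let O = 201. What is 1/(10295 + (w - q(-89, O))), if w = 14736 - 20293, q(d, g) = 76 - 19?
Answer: 1/4681 ≈ 0.00021363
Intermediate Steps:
q(d, g) = 57
w = -5557
1/(10295 + (w - q(-89, O))) = 1/(10295 + (-5557 - 1*57)) = 1/(10295 + (-5557 - 57)) = 1/(10295 - 5614) = 1/4681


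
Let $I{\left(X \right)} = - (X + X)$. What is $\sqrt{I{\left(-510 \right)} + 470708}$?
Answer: $4 \sqrt{29483} \approx 686.82$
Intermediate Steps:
$I{\left(X \right)} = - 2 X$
$\sqrt{I{\left(-510 \right)} + 470708} = \sqrt{\left(-2\right) \left(-510\right) + 470708} = \sqrt{1020 + 470708} = \sqrt{471728} = 4 \sqrt{29483}$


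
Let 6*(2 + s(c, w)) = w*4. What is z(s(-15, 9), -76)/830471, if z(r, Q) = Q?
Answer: -4/43709 ≈ -9.1514e-5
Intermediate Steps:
s(c, w) = -2 + 2*w/3 (s(c, w) = -2 + (w*4)/6 = -2 + (4*w)/6 = -2 + 2*w/3)
z(s(-15, 9), -76)/830471 = -76/830471 = -76*1/830471 = -4/43709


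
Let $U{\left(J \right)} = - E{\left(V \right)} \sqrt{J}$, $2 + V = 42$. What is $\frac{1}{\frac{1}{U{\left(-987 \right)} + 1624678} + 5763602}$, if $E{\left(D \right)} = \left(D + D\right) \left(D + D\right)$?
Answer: $\frac{5148829551492991482}{29675804300647230024094883} - \frac{6400 i \sqrt{987}}{89027412901941690072284649} \approx 1.735 \cdot 10^{-7} - 2.2585 \cdot 10^{-21} i$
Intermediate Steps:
$V = 40$ ($V = -2 + 42 = 40$)
$E{\left(D \right)} = 4 D^{2}$ ($E{\left(D \right)} = 2 D 2 D = 4 D^{2}$)
$U{\left(J \right)} = - 6400 \sqrt{J}$ ($U{\left(J \right)} = - 4 \cdot 40^{2} \sqrt{J} = - 4 \cdot 1600 \sqrt{J} = \left(-1\right) 6400 \sqrt{J} = - 6400 \sqrt{J}$)
$\frac{1}{\frac{1}{U{\left(-987 \right)} + 1624678} + 5763602} = \frac{1}{\frac{1}{- 6400 \sqrt{-987} + 1624678} + 5763602} = \frac{1}{\frac{1}{- 6400 i \sqrt{987} + 1624678} + 5763602} = \frac{1}{\frac{1}{1624678 - 6400 i \sqrt{987}} + 5763602} = \frac{1}{5763602 + \frac{1}{1624678 - 6400 i \sqrt{987}}}$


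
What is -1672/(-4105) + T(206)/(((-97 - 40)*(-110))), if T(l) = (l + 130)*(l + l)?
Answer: 11869208/1237247 ≈ 9.5932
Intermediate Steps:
T(l) = 2*l*(130 + l) (T(l) = (130 + l)*(2*l) = 2*l*(130 + l))
-1672/(-4105) + T(206)/(((-97 - 40)*(-110))) = -1672/(-4105) + (2*206*(130 + 206))/(((-97 - 40)*(-110))) = -1672*(-1/4105) + (2*206*336)/((-137*(-110))) = 1672/4105 + 138432/15070 = 1672/4105 + 138432*(1/15070) = 1672/4105 + 69216/7535 = 11869208/1237247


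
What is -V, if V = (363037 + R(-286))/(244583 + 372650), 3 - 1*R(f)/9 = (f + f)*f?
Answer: 1109264/617233 ≈ 1.7972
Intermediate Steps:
R(f) = 27 - 18*f² (R(f) = 27 - 9*(f + f)*f = 27 - 9*2*f*f = 27 - 18*f²)
V = -1109264/617233 (V = (363037 + (27 - 18*(-286)²))/(244583 + 372650) = (363037 + (27 - 18*81796))/617233 = (363037 + (27 - 1472328))*(1/617233) = (363037 - 1472301)*(1/617233) = -1109264*1/617233 = -1109264/617233 ≈ -1.7972)
-V = -1*(-1109264/617233) = 1109264/617233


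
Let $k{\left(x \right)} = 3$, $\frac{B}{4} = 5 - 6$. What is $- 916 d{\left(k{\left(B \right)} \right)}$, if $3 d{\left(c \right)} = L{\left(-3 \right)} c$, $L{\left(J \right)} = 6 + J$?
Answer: $-2748$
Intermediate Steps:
$B = -4$ ($B = 4 \left(5 - 6\right) = 4 \left(-1\right) = -4$)
$d{\left(c \right)} = c$ ($d{\left(c \right)} = \frac{\left(6 - 3\right) c}{3} = \frac{3 c}{3} = c$)
$- 916 d{\left(k{\left(B \right)} \right)} = \left(-916\right) 3 = -2748$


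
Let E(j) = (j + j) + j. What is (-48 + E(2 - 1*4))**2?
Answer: 2916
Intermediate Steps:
E(j) = 3*j (E(j) = 2*j + j = 3*j)
(-48 + E(2 - 1*4))**2 = (-48 + 3*(2 - 1*4))**2 = (-48 + 3*(2 - 4))**2 = (-48 + 3*(-2))**2 = (-48 - 6)**2 = (-54)**2 = 2916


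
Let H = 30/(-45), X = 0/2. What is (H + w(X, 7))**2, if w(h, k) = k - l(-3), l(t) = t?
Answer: 784/9 ≈ 87.111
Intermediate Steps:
X = 0 (X = 0*(1/2) = 0)
w(h, k) = 3 + k (w(h, k) = k - 1*(-3) = k + 3 = 3 + k)
H = -2/3 (H = 30*(-1/45) = -2/3 ≈ -0.66667)
(H + w(X, 7))**2 = (-2/3 + (3 + 7))**2 = (-2/3 + 10)**2 = (28/3)**2 = 784/9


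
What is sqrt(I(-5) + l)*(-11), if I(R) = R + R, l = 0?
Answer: -11*I*sqrt(10) ≈ -34.785*I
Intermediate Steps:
I(R) = 2*R
sqrt(I(-5) + l)*(-11) = sqrt(2*(-5) + 0)*(-11) = sqrt(-10 + 0)*(-11) = sqrt(-10)*(-11) = (I*sqrt(10))*(-11) = -11*I*sqrt(10)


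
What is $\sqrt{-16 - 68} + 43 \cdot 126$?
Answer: $5418 + 2 i \sqrt{21} \approx 5418.0 + 9.1651 i$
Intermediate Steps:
$\sqrt{-16 - 68} + 43 \cdot 126 = \sqrt{-84} + 5418 = 2 i \sqrt{21} + 5418 = 5418 + 2 i \sqrt{21}$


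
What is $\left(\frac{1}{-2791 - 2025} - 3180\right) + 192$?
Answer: $- \frac{14390209}{4816} \approx -2988.0$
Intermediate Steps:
$\left(\frac{1}{-2791 - 2025} - 3180\right) + 192 = \left(\frac{1}{-4816} - 3180\right) + 192 = \left(- \frac{1}{4816} - 3180\right) + 192 = - \frac{15314881}{4816} + 192 = - \frac{14390209}{4816}$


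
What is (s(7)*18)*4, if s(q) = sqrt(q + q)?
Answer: 72*sqrt(14) ≈ 269.40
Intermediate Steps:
s(q) = sqrt(2)*sqrt(q) (s(q) = sqrt(2*q) = sqrt(2)*sqrt(q))
(s(7)*18)*4 = ((sqrt(2)*sqrt(7))*18)*4 = (sqrt(14)*18)*4 = (18*sqrt(14))*4 = 72*sqrt(14)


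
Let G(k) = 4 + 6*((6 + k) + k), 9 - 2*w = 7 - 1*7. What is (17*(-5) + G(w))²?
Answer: 81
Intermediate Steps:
w = 9/2 (w = 9/2 - (7 - 1*7)/2 = 9/2 - (7 - 7)/2 = 9/2 - ½*0 = 9/2 + 0 = 9/2 ≈ 4.5000)
G(k) = 40 + 12*k (G(k) = 4 + 6*(6 + 2*k) = 4 + (36 + 12*k) = 40 + 12*k)
(17*(-5) + G(w))² = (17*(-5) + (40 + 12*(9/2)))² = (-85 + (40 + 54))² = (-85 + 94)² = 9² = 81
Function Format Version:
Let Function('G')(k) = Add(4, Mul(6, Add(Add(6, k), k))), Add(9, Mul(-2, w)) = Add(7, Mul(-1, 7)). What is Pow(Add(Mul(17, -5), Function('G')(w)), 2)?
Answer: 81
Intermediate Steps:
w = Rational(9, 2) (w = Add(Rational(9, 2), Mul(Rational(-1, 2), Add(7, Mul(-1, 7)))) = Add(Rational(9, 2), Mul(Rational(-1, 2), Add(7, -7))) = Add(Rational(9, 2), Mul(Rational(-1, 2), 0)) = Add(Rational(9, 2), 0) = Rational(9, 2) ≈ 4.5000)
Function('G')(k) = Add(40, Mul(12, k)) (Function('G')(k) = Add(4, Mul(6, Add(6, Mul(2, k)))) = Add(4, Add(36, Mul(12, k))) = Add(40, Mul(12, k)))
Pow(Add(Mul(17, -5), Function('G')(w)), 2) = Pow(Add(Mul(17, -5), Add(40, Mul(12, Rational(9, 2)))), 2) = Pow(Add(-85, Add(40, 54)), 2) = Pow(Add(-85, 94), 2) = Pow(9, 2) = 81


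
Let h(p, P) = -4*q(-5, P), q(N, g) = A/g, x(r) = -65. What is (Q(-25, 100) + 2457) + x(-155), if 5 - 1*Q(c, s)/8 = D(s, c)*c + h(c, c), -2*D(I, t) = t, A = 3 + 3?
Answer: 123108/25 ≈ 4924.3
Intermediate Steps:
A = 6
D(I, t) = -t/2
q(N, g) = 6/g
h(p, P) = -24/P
Q(c, s) = 40 + 4*c**2 + 192/c (Q(c, s) = 40 - 8*((-c/2)*c - 24/c) = 40 - 8*(-c**2/2 - 24/c) = 40 - 8*(-24/c - c**2/2) = 40 + (4*c**2 + 192/c) = 40 + 4*c**2 + 192/c)
(Q(-25, 100) + 2457) + x(-155) = ((40 + 4*(-25)**2 + 192/(-25)) + 2457) - 65 = ((40 + 4*625 + 192*(-1/25)) + 2457) - 65 = ((40 + 2500 - 192/25) + 2457) - 65 = (63308/25 + 2457) - 65 = 124733/25 - 65 = 123108/25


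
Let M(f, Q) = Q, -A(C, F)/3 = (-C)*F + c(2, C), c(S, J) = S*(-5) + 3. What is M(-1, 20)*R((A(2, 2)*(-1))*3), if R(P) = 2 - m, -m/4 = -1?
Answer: -40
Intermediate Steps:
m = 4 (m = -4*(-1) = 4)
c(S, J) = 3 - 5*S (c(S, J) = -5*S + 3 = 3 - 5*S)
A(C, F) = 21 + 3*C*F (A(C, F) = -3*((-C)*F + (3 - 5*2)) = -3*(-C*F + (3 - 10)) = -3*(-C*F - 7) = -3*(-7 - C*F) = 21 + 3*C*F)
R(P) = -2 (R(P) = 2 - 1*4 = 2 - 4 = -2)
M(-1, 20)*R((A(2, 2)*(-1))*3) = 20*(-2) = -40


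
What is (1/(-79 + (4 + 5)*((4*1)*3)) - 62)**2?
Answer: 3229209/841 ≈ 3839.7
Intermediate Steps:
(1/(-79 + (4 + 5)*((4*1)*3)) - 62)**2 = (1/(-79 + 9*(4*3)) - 62)**2 = (1/(-79 + 9*12) - 62)**2 = (1/(-79 + 108) - 62)**2 = (1/29 - 62)**2 = (-1797/29)**2 = 3229209/841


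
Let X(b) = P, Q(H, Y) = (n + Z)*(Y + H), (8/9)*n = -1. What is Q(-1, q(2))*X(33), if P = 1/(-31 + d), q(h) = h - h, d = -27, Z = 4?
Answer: 23/464 ≈ 0.049569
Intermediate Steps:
n = -9/8 (n = (9/8)*(-1) = -9/8 ≈ -1.1250)
q(h) = 0
P = -1/58 (P = 1/(-31 - 27) = 1/(-58) = -1/58 ≈ -0.017241)
Q(H, Y) = 23*H/8 + 23*Y/8 (Q(H, Y) = (-9/8 + 4)*(Y + H) = 23*(H + Y)/8 = 23*H/8 + 23*Y/8)
X(b) = -1/58
Q(-1, q(2))*X(33) = ((23/8)*(-1) + (23/8)*0)*(-1/58) = (-23/8 + 0)*(-1/58) = -23/8*(-1/58) = 23/464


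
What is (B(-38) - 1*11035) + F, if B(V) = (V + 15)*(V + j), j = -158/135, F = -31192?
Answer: -5579021/135 ≈ -41326.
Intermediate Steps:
j = -158/135 (j = -158*1/135 = -158/135 ≈ -1.1704)
B(V) = (15 + V)*(-158/135 + V) (B(V) = (V + 15)*(V - 158/135) = (15 + V)*(-158/135 + V))
(B(-38) - 1*11035) + F = ((-158/9 + (-38)**2 + (1867/135)*(-38)) - 1*11035) - 31192 = ((-158/9 + 1444 - 70946/135) - 11035) - 31192 = (121624/135 - 11035) - 31192 = -1368101/135 - 31192 = -5579021/135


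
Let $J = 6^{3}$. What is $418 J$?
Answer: $90288$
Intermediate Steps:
$J = 216$
$418 J = 418 \cdot 216 = 90288$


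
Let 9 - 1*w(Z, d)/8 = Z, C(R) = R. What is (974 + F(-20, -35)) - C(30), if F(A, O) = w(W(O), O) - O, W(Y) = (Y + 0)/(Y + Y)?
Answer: 1047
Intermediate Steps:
W(Y) = 1/2 (W(Y) = Y/((2*Y)) = Y*(1/(2*Y)) = 1/2)
w(Z, d) = 72 - 8*Z
F(A, O) = 68 - O (F(A, O) = (72 - 8*1/2) - O = (72 - 4) - O = 68 - O)
(974 + F(-20, -35)) - C(30) = (974 + (68 - 1*(-35))) - 1*30 = (974 + (68 + 35)) - 30 = (974 + 103) - 30 = 1077 - 30 = 1047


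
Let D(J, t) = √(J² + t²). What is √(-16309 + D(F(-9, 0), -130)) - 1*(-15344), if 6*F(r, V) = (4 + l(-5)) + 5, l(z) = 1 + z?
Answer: 15344 + √(-587124 + 30*√24337)/6 ≈ 15344.0 + 127.2*I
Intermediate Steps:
F(r, V) = ⅚ (F(r, V) = ((4 + (1 - 5)) + 5)/6 = ((4 - 4) + 5)/6 = (0 + 5)/6 = (⅙)*5 = ⅚)
√(-16309 + D(F(-9, 0), -130)) - 1*(-15344) = √(-16309 + √((⅚)² + (-130)²)) - 1*(-15344) = √(-16309 + √(25/36 + 16900)) + 15344 = √(-16309 + √(608425/36)) + 15344 = √(-16309 + 5*√24337/6) + 15344 = 15344 + √(-16309 + 5*√24337/6)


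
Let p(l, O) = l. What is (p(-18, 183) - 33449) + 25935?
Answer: -7532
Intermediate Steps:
(p(-18, 183) - 33449) + 25935 = (-18 - 33449) + 25935 = -33467 + 25935 = -7532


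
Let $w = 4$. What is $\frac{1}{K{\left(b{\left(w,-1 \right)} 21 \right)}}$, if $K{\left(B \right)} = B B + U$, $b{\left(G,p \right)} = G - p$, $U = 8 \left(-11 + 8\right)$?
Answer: $\frac{1}{11001} \approx 9.0901 \cdot 10^{-5}$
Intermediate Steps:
$U = -24$ ($U = 8 \left(-3\right) = -24$)
$K{\left(B \right)} = -24 + B^{2}$ ($K{\left(B \right)} = B B - 24 = B^{2} - 24 = -24 + B^{2}$)
$\frac{1}{K{\left(b{\left(w,-1 \right)} 21 \right)}} = \frac{1}{-24 + \left(\left(4 - -1\right) 21\right)^{2}} = \frac{1}{-24 + \left(\left(4 + 1\right) 21\right)^{2}} = \frac{1}{-24 + \left(5 \cdot 21\right)^{2}} = \frac{1}{-24 + 105^{2}} = \frac{1}{-24 + 11025} = \frac{1}{11001}$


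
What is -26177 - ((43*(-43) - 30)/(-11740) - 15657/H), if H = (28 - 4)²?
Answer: -14736035467/563520 ≈ -26150.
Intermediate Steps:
H = 576 (H = 24² = 576)
-26177 - ((43*(-43) - 30)/(-11740) - 15657/H) = -26177 - ((43*(-43) - 30)/(-11740) - 15657/576) = -26177 - ((-1849 - 30)*(-1/11740) - 15657*1/576) = -26177 - (-1879*(-1/11740) - 5219/192) = -26177 - (1879/11740 - 5219/192) = -26177 - 1*(-15227573/563520) = -26177 + 15227573/563520 = -14736035467/563520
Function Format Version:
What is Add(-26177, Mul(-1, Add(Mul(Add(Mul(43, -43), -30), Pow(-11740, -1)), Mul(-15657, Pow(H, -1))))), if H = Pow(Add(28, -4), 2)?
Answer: Rational(-14736035467, 563520) ≈ -26150.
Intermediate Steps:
H = 576 (H = Pow(24, 2) = 576)
Add(-26177, Mul(-1, Add(Mul(Add(Mul(43, -43), -30), Pow(-11740, -1)), Mul(-15657, Pow(H, -1))))) = Add(-26177, Mul(-1, Add(Mul(Add(Mul(43, -43), -30), Pow(-11740, -1)), Mul(-15657, Pow(576, -1))))) = Add(-26177, Mul(-1, Add(Mul(Add(-1849, -30), Rational(-1, 11740)), Mul(-15657, Rational(1, 576))))) = Add(-26177, Mul(-1, Add(Mul(-1879, Rational(-1, 11740)), Rational(-5219, 192)))) = Add(-26177, Mul(-1, Add(Rational(1879, 11740), Rational(-5219, 192)))) = Add(-26177, Mul(-1, Rational(-15227573, 563520))) = Add(-26177, Rational(15227573, 563520)) = Rational(-14736035467, 563520)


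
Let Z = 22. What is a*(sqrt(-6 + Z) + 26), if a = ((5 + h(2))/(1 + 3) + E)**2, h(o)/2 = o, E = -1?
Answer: 375/8 ≈ 46.875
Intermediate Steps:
h(o) = 2*o
a = 25/16 (a = ((5 + 2*2)/(1 + 3) - 1)**2 = ((5 + 4)/4 - 1)**2 = (9*(1/4) - 1)**2 = (9/4 - 1)**2 = (5/4)**2 = 25/16 ≈ 1.5625)
a*(sqrt(-6 + Z) + 26) = 25*(sqrt(-6 + 22) + 26)/16 = 25*(sqrt(16) + 26)/16 = 25*(4 + 26)/16 = (25/16)*30 = 375/8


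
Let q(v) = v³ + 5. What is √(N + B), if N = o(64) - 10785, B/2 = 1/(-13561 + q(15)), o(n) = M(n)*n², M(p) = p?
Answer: √26054054331837/10181 ≈ 501.36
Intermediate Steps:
q(v) = 5 + v³
o(n) = n³ (o(n) = n*n² = n³)
B = -2/10181 (B = 2/(-13561 + (5 + 15³)) = 2/(-13561 + (5 + 3375)) = 2/(-13561 + 3380) = 2/(-10181) = 2*(-1/10181) = -2/10181 ≈ -0.00019644)
N = 251359 (N = 64³ - 10785 = 262144 - 10785 = 251359)
√(N + B) = √(251359 - 2/10181) = √(2559085977/10181) = √26054054331837/10181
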